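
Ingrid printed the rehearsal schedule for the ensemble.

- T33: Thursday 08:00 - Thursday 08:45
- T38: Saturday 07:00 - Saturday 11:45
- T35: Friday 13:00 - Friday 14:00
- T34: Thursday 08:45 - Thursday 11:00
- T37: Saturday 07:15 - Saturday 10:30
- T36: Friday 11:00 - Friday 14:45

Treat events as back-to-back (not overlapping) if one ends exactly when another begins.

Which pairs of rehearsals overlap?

T35 & T36, T37 & T38

Sorted by start: T33, T34, T36, T35, T38, T37.
T34 starts exactly when T33 ends (back-to-back, no overlap), so T33 has no further overlaps.
T36 starts after T34 ends, so T34 has no further overlaps.
T35 starts before T36 ends → T36 and T35 overlap.
T38 starts after T36 ends, so T36 has no further overlaps.
T38 starts after T35 ends, so T35 has no further overlaps.
T37 starts before T38 ends → T38 and T37 overlap.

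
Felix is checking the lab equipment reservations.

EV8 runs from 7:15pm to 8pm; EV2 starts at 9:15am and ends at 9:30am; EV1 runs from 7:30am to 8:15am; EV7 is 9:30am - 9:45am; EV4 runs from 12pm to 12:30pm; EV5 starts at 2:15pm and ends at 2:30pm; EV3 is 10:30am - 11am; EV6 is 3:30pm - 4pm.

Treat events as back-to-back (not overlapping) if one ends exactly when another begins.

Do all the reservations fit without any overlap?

Sorted by start: EV1, EV2, EV7, EV3, EV4, EV5, EV6, EV8.
EV2 starts after EV1 ends, so nothing later overlaps EV1 either.
EV7 starts exactly when EV2 ends (back-to-back, no overlap), so nothing later overlaps EV2 either.
EV3 starts after EV7 ends, so nothing later overlaps EV7 either.
EV4 starts after EV3 ends, so nothing later overlaps EV3 either.
EV5 starts after EV4 ends, so nothing later overlaps EV4 either.
EV6 starts after EV5 ends, so nothing later overlaps EV5 either.
EV8 starts after EV6 ends.
Every pair is clear; the schedule has no overlaps.

Yes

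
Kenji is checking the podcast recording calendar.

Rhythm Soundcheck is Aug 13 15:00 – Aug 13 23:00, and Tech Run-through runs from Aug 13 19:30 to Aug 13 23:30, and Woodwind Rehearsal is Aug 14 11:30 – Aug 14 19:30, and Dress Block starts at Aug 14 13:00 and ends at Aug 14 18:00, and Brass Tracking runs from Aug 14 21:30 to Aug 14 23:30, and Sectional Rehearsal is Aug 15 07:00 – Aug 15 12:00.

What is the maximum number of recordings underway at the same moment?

Sweep the timeline, counting +1 at each start and −1 at each end (ends before starts at a tie):
Aug 13 15:00 start Rhythm Soundcheck → 1
Aug 13 19:30 start Tech Run-through → 2
Aug 13 23:00 end Rhythm Soundcheck → 1
Aug 13 23:30 end Tech Run-through → 0
Aug 14 11:30 start Woodwind Rehearsal → 1
Aug 14 13:00 start Dress Block → 2
Aug 14 18:00 end Dress Block → 1
Aug 14 19:30 end Woodwind Rehearsal → 0
Aug 14 21:30 start Brass Tracking → 1
Aug 14 23:30 end Brass Tracking → 0
Aug 15 07:00 start Sectional Rehearsal → 1
Aug 15 12:00 end Sectional Rehearsal → 0
Peak is 2, at Aug 13 19:30 (Rhythm Soundcheck, Tech Run-through).

2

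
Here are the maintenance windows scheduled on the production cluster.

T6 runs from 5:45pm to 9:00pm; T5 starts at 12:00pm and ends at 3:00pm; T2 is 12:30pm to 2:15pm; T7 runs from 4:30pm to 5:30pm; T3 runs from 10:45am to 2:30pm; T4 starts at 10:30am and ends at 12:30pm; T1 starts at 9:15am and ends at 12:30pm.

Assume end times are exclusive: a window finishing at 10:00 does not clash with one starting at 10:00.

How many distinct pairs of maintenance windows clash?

8

Sorted by start: T1, T4, T3, T5, T2, T7, T6.
T4 starts before T1 ends → T1 and T4 overlap.
T3 starts before T1 ends → T1 and T3 overlap.
T5 starts before T1 ends → T1 and T5 overlap.
T2 starts exactly when T1 ends (back-to-back, no overlap), so T1 has no further overlaps.
T3 starts before T4 ends → T4 and T3 overlap.
T5 starts before T4 ends → T4 and T5 overlap.
T2 starts exactly when T4 ends (back-to-back, no overlap), so T4 has no further overlaps.
T5 starts before T3 ends → T3 and T5 overlap.
T2 starts before T3 ends → T3 and T2 overlap.
T7 starts after T3 ends, so T3 has no further overlaps.
T2 starts before T5 ends → T5 and T2 overlap.
T7 starts after T5 ends, so T5 has no further overlaps.
T7 starts after T2 ends, so T2 has no further overlaps.
T6 starts after T7 ends.
Overlapping pairs: T1 & T3, T1 & T4, T1 & T5, T2 & T3, T2 & T5, T3 & T4, T3 & T5, T4 & T5 — 8 in total.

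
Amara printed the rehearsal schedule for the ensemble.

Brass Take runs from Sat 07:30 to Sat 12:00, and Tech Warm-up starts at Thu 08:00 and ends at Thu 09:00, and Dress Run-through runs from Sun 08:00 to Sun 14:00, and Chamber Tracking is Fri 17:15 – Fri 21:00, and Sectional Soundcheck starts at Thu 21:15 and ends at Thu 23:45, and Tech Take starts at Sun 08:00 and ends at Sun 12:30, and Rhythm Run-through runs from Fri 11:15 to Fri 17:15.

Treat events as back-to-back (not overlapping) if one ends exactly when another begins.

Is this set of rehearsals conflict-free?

No

Check each pair: they overlap iff neither finishes before the other starts.
Sorted by start: Tech Warm-up, Sectional Soundcheck, Rhythm Run-through, Chamber Tracking, Brass Take, Dress Run-through, Tech Take.
Sectional Soundcheck starts after Tech Warm-up ends; Tech Warm-up is clear from here.
Rhythm Run-through starts after Sectional Soundcheck ends; Sectional Soundcheck is clear from here.
Chamber Tracking starts exactly when Rhythm Run-through ends (back-to-back, no overlap); Rhythm Run-through is clear from here.
Brass Take starts after Chamber Tracking ends; Chamber Tracking is clear from here.
Dress Run-through starts after Brass Take ends; Brass Take is clear from here.
Tech Take starts before Dress Run-through ends → Dress Run-through and Tech Take overlap.
That's a conflict, so the schedule is not conflict-free.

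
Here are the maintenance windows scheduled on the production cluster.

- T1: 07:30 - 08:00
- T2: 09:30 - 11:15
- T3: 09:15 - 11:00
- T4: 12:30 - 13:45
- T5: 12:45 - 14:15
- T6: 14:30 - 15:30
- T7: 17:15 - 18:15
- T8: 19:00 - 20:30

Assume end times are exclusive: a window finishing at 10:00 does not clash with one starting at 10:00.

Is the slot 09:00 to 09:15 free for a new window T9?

T1: ends 08:00 at or before T9 starts 09:00 → clear.
T3: starts 09:15 at or after T9 ends 09:15 → clear.
T2: starts 09:30 at or after T9 ends 09:15 → clear.
T4: starts 12:30 at or after T9 ends 09:15 → clear.
T5: starts 12:45 at or after T9 ends 09:15 → clear.
T6: starts 14:30 at or after T9 ends 09:15 → clear.
T7: starts 17:15 at or after T9 ends 09:15 → clear.
T8: starts 19:00 at or after T9 ends 09:15 → clear.

Yes — the slot is free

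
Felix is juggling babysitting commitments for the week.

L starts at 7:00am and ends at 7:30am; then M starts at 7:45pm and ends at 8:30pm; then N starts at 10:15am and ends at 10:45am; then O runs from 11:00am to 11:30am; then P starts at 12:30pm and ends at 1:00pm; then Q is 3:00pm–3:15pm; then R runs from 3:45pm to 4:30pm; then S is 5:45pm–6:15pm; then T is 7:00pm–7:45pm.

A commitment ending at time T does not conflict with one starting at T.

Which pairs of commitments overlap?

Sorted by start: L, N, O, P, Q, R, S, T, M.
N starts after L ends, so nothing later overlaps L either.
O starts after N ends, so nothing later overlaps N either.
P starts after O ends, so nothing later overlaps O either.
Q starts after P ends, so nothing later overlaps P either.
R starts after Q ends, so nothing later overlaps Q either.
S starts after R ends, so nothing later overlaps R either.
T starts after S ends, so nothing later overlaps S either.
M starts exactly when T ends (back-to-back, no overlap).

none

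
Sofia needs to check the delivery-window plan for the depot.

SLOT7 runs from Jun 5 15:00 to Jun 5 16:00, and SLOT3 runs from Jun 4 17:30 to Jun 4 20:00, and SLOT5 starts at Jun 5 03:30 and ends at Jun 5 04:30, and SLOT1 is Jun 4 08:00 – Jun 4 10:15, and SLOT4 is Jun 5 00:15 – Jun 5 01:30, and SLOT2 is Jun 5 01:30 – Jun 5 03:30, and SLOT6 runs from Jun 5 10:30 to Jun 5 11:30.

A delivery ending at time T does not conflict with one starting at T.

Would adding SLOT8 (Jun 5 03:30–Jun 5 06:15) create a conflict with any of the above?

SLOT1: ends Jun 4 10:15 at or before SLOT8 starts Jun 5 03:30 → clear.
SLOT3: ends Jun 4 20:00 at or before SLOT8 starts Jun 5 03:30 → clear.
SLOT4: ends Jun 5 01:30 at or before SLOT8 starts Jun 5 03:30 → clear.
SLOT2: ends Jun 5 03:30 at or before SLOT8 starts Jun 5 03:30 → clear.
SLOT5: starts Jun 5 03:30 before SLOT8 ends Jun 5 06:15, and ends Jun 5 04:30 after SLOT8 starts Jun 5 03:30 → overlap.
SLOT6: starts Jun 5 10:30 at or after SLOT8 ends Jun 5 06:15 → clear.
SLOT7: starts Jun 5 15:00 at or after SLOT8 ends Jun 5 06:15 → clear.
SLOT8 overlaps SLOT5.

Yes — it overlaps SLOT5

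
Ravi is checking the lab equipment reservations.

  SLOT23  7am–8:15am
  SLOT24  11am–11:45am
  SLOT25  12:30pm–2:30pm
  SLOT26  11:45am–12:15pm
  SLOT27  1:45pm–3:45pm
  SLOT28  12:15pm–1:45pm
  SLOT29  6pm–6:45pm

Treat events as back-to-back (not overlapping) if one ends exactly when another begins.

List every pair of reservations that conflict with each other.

Sorted by start: SLOT23, SLOT24, SLOT26, SLOT28, SLOT25, SLOT27, SLOT29.
SLOT24 starts after SLOT23 ends, so SLOT23 has no further overlaps.
SLOT26 starts exactly when SLOT24 ends (back-to-back, no overlap), so SLOT24 has no further overlaps.
SLOT28 starts exactly when SLOT26 ends (back-to-back, no overlap), so SLOT26 has no further overlaps.
SLOT25 starts before SLOT28 ends → SLOT28 and SLOT25 overlap.
SLOT27 starts exactly when SLOT28 ends (back-to-back, no overlap), so SLOT28 has no further overlaps.
SLOT27 starts before SLOT25 ends → SLOT25 and SLOT27 overlap.
SLOT29 starts after SLOT25 ends.
SLOT29 starts after SLOT27 ends.

SLOT25 & SLOT27, SLOT25 & SLOT28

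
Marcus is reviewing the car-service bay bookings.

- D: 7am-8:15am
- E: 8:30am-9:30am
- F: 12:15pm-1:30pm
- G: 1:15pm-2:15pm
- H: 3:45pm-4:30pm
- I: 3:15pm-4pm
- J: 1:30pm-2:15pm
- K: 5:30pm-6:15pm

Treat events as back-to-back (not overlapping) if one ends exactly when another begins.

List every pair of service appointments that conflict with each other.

F & G, G & J, H & I

Sorted by start: D, E, F, G, J, I, H, K.
E starts after D ends, so nothing later overlaps D either.
F starts after E ends, so nothing later overlaps E either.
G starts before F ends → F and G overlap.
J starts exactly when F ends (back-to-back, no overlap), so nothing later overlaps F either.
J starts before G ends → G and J overlap.
I starts after G ends, so nothing later overlaps G either.
I starts after J ends, so nothing later overlaps J either.
H starts before I ends → I and H overlap.
K starts after I ends.
K starts after H ends.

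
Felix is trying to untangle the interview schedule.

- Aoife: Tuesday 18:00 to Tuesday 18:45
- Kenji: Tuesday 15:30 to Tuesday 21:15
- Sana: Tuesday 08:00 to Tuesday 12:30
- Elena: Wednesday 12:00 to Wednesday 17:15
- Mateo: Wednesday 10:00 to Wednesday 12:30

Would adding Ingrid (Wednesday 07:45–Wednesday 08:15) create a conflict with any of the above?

Sana: ends Tuesday 12:30 at or before Ingrid starts Wednesday 07:45 → clear.
Kenji: ends Tuesday 21:15 at or before Ingrid starts Wednesday 07:45 → clear.
Aoife: ends Tuesday 18:45 at or before Ingrid starts Wednesday 07:45 → clear.
Mateo: starts Wednesday 10:00 at or after Ingrid ends Wednesday 08:15 → clear.
Elena: starts Wednesday 12:00 at or after Ingrid ends Wednesday 08:15 → clear.

No — it doesn't clash with anything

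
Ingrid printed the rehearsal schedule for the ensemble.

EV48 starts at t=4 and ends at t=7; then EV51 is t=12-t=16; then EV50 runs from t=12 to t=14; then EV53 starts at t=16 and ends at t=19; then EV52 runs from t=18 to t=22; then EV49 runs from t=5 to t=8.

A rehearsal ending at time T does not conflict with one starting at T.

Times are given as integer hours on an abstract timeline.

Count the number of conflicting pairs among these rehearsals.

3

Sorted by start: EV48, EV49, EV50, EV51, EV53, EV52.
EV49 starts before EV48 ends → EV48 and EV49 overlap.
EV50 starts after EV48 ends; EV48 is clear from here.
EV50 starts after EV49 ends; EV49 is clear from here.
EV51 starts before EV50 ends → EV50 and EV51 overlap.
EV53 starts after EV50 ends; EV50 is clear from here.
EV53 starts exactly when EV51 ends (back-to-back, no overlap); EV51 is clear from here.
EV52 starts before EV53 ends → EV53 and EV52 overlap.
Overlapping pairs: EV48 & EV49, EV50 & EV51, EV52 & EV53 — 3 in total.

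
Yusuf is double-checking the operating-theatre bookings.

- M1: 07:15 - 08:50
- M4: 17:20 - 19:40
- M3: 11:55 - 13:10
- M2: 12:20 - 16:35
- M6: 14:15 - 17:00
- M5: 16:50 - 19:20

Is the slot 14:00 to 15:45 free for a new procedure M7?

No — it overlaps M2, M6

M1: ends 08:50 at or before M7 starts 14:00 → clear.
M3: ends 13:10 at or before M7 starts 14:00 → clear.
M2: starts 12:20 before M7 ends 15:45, and ends 16:35 after M7 starts 14:00 → overlap.
M6: starts 14:15 before M7 ends 15:45, and ends 17:00 after M7 starts 14:00 → overlap.
M5: starts 16:50 at or after M7 ends 15:45 → clear.
M4: starts 17:20 at or after M7 ends 15:45 → clear.
M7 overlaps M2, M6.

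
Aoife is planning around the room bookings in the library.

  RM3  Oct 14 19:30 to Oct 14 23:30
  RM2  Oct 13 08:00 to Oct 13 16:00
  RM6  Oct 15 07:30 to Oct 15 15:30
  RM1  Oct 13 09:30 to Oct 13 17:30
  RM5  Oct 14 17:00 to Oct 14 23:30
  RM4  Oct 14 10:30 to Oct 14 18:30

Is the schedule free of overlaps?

Sorted by start: RM2, RM1, RM4, RM5, RM3, RM6.
RM1 starts before RM2 ends → RM2 and RM1 overlap.
That's a conflict, so the schedule is not conflict-free.

No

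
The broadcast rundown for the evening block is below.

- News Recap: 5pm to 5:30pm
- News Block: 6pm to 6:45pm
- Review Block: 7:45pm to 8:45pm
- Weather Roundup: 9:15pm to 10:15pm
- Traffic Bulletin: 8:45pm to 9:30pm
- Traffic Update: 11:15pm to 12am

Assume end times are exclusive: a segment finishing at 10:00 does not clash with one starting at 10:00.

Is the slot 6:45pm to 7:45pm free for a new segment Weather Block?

News Recap: ends 5:30pm at or before Weather Block starts 6:45pm → clear.
News Block: ends 6:45pm at or before Weather Block starts 6:45pm → clear.
Review Block: starts 7:45pm at or after Weather Block ends 7:45pm → clear.
Traffic Bulletin: starts 8:45pm at or after Weather Block ends 7:45pm → clear.
Weather Roundup: starts 9:15pm at or after Weather Block ends 7:45pm → clear.
Traffic Update: starts 11:15pm at or after Weather Block ends 7:45pm → clear.

Yes — the slot is free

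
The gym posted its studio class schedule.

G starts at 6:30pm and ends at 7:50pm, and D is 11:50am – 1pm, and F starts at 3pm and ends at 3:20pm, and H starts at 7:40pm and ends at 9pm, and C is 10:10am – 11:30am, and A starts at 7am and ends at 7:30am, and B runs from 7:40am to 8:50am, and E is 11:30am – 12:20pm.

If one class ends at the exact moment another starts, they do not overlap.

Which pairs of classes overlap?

Sorted by start: A, B, C, E, D, F, G, H.
B starts after A ends, so A has no further overlaps.
C starts after B ends, so B has no further overlaps.
E starts exactly when C ends (back-to-back, no overlap), so C has no further overlaps.
D starts before E ends → E and D overlap.
F starts after E ends, so E has no further overlaps.
F starts after D ends, so D has no further overlaps.
G starts after F ends, so F has no further overlaps.
H starts before G ends → G and H overlap.

D & E, G & H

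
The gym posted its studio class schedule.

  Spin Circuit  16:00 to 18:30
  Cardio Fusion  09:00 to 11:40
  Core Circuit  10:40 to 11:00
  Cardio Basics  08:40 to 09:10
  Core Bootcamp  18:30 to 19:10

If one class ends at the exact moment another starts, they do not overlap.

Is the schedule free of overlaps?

No

Sorted by start: Cardio Basics, Cardio Fusion, Core Circuit, Spin Circuit, Core Bootcamp.
Cardio Fusion starts before Cardio Basics ends → Cardio Basics and Cardio Fusion overlap.
That's a conflict, so the schedule is not conflict-free.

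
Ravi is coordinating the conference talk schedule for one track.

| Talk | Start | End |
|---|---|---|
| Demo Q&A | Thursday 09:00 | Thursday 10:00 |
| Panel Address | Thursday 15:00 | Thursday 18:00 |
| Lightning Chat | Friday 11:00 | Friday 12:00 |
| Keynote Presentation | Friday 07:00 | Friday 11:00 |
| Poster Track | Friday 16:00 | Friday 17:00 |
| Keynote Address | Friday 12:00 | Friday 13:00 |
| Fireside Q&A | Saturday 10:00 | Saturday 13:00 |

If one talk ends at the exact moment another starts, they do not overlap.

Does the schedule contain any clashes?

Check each pair: they overlap iff neither finishes before the other starts.
Sorted by start: Demo Q&A, Panel Address, Keynote Presentation, Lightning Chat, Keynote Address, Poster Track, Fireside Q&A.
Panel Address starts after Demo Q&A ends — done with Demo Q&A.
Keynote Presentation starts after Panel Address ends — done with Panel Address.
Lightning Chat starts exactly when Keynote Presentation ends (back-to-back, no overlap) — done with Keynote Presentation.
Keynote Address starts exactly when Lightning Chat ends (back-to-back, no overlap) — done with Lightning Chat.
Poster Track starts after Keynote Address ends — done with Keynote Address.
Fireside Q&A starts after Poster Track ends.
Every pair is clear; the schedule has no overlaps.

No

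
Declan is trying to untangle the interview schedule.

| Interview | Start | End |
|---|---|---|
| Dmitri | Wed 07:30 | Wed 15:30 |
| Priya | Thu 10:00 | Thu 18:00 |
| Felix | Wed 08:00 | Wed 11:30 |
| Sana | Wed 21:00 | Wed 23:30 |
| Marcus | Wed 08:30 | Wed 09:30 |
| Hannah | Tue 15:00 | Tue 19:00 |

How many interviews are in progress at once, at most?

Sweep the timeline, counting +1 at each start and −1 at each end (ends before starts at a tie):
Tue 15:00 start Hannah → 1
Tue 19:00 end Hannah → 0
Wed 07:30 start Dmitri → 1
Wed 08:00 start Felix → 2
Wed 08:30 start Marcus → 3
Wed 09:30 end Marcus → 2
Wed 11:30 end Felix → 1
Wed 15:30 end Dmitri → 0
Wed 21:00 start Sana → 1
Wed 23:30 end Sana → 0
Thu 10:00 start Priya → 1
Thu 18:00 end Priya → 0
Peak is 3, at Wed 08:30 (Dmitri, Felix, Marcus).

3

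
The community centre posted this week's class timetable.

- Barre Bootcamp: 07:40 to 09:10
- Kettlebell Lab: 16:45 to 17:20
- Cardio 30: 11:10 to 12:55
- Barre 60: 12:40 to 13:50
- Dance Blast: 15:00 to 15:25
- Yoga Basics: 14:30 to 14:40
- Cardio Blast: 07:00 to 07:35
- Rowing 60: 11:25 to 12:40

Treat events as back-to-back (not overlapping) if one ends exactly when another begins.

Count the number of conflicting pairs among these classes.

Sorted by start: Cardio Blast, Barre Bootcamp, Cardio 30, Rowing 60, Barre 60, Yoga Basics, Dance Blast, Kettlebell Lab.
Barre Bootcamp starts after Cardio Blast ends, so Cardio Blast has no further overlaps.
Cardio 30 starts after Barre Bootcamp ends, so Barre Bootcamp has no further overlaps.
Rowing 60 starts before Cardio 30 ends → Cardio 30 and Rowing 60 overlap.
Barre 60 starts before Cardio 30 ends → Cardio 30 and Barre 60 overlap.
Yoga Basics starts after Cardio 30 ends, so Cardio 30 has no further overlaps.
Barre 60 starts exactly when Rowing 60 ends (back-to-back, no overlap), so Rowing 60 has no further overlaps.
Yoga Basics starts after Barre 60 ends, so Barre 60 has no further overlaps.
Dance Blast starts after Yoga Basics ends, so Yoga Basics has no further overlaps.
Kettlebell Lab starts after Dance Blast ends.
Overlapping pairs: Barre 60 & Cardio 30, Cardio 30 & Rowing 60 — 2 in total.

2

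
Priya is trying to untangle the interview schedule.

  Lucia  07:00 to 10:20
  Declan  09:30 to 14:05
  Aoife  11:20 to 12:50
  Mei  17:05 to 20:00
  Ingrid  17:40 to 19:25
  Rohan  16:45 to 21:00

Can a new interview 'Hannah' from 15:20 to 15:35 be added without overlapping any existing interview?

Lucia: ends 10:20 at or before Hannah starts 15:20 → clear.
Declan: ends 14:05 at or before Hannah starts 15:20 → clear.
Aoife: ends 12:50 at or before Hannah starts 15:20 → clear.
Rohan: starts 16:45 at or after Hannah ends 15:35 → clear.
Mei: starts 17:05 at or after Hannah ends 15:35 → clear.
Ingrid: starts 17:40 at or after Hannah ends 15:35 → clear.

Yes — the slot is free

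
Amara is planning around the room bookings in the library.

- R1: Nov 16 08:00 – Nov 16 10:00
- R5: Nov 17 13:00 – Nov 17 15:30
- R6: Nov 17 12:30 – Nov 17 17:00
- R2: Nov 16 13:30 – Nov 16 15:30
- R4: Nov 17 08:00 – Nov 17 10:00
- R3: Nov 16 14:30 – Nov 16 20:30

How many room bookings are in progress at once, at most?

2

Walk through starts and ends in time order (an end at T is processed before a start at T):
Nov 16 08:00 start R1 → 1
Nov 16 10:00 end R1 → 0
Nov 16 13:30 start R2 → 1
Nov 16 14:30 start R3 → 2
Nov 16 15:30 end R2 → 1
Nov 16 20:30 end R3 → 0
Nov 17 08:00 start R4 → 1
Nov 17 10:00 end R4 → 0
Nov 17 12:30 start R6 → 1
Nov 17 13:00 start R5 → 2
Nov 17 15:30 end R5 → 1
Nov 17 17:00 end R6 → 0
Peak is 2, at Nov 16 14:30 (R2, R3).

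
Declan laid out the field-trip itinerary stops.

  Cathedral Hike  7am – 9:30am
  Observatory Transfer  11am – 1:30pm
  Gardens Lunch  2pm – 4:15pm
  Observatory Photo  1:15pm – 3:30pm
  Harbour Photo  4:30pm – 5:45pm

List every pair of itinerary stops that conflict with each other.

Gardens Lunch & Observatory Photo, Observatory Photo & Observatory Transfer

Sorted by start: Cathedral Hike, Observatory Transfer, Observatory Photo, Gardens Lunch, Harbour Photo.
Observatory Transfer starts after Cathedral Hike ends, so nothing later overlaps Cathedral Hike either.
Observatory Photo starts before Observatory Transfer ends → Observatory Transfer and Observatory Photo overlap.
Gardens Lunch starts after Observatory Transfer ends, so nothing later overlaps Observatory Transfer either.
Gardens Lunch starts before Observatory Photo ends → Observatory Photo and Gardens Lunch overlap.
Harbour Photo starts after Observatory Photo ends.
Harbour Photo starts after Gardens Lunch ends.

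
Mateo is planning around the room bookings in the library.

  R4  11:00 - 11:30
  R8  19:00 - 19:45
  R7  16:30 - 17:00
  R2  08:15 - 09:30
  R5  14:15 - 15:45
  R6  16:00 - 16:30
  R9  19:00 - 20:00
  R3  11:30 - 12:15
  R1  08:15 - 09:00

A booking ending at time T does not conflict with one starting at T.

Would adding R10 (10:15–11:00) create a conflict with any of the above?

R1: ends 09:00 at or before R10 starts 10:15 → clear.
R2: ends 09:30 at or before R10 starts 10:15 → clear.
R4: starts 11:00 at or after R10 ends 11:00 → clear.
R3: starts 11:30 at or after R10 ends 11:00 → clear.
R5: starts 14:15 at or after R10 ends 11:00 → clear.
R6: starts 16:00 at or after R10 ends 11:00 → clear.
R7: starts 16:30 at or after R10 ends 11:00 → clear.
R8: starts 19:00 at or after R10 ends 11:00 → clear.
R9: starts 19:00 at or after R10 ends 11:00 → clear.

No — it doesn't clash with anything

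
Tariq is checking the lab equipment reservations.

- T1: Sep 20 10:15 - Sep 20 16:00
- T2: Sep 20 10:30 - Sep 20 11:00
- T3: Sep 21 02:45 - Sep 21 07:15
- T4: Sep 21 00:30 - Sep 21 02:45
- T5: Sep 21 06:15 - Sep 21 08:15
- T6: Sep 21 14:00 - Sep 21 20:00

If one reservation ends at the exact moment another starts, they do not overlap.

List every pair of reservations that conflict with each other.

Sorted by start: T1, T2, T4, T3, T5, T6.
T2 starts before T1 ends → T1 and T2 overlap.
T4 starts after T1 ends, so T1 has no further overlaps.
T4 starts after T2 ends, so T2 has no further overlaps.
T3 starts exactly when T4 ends (back-to-back, no overlap), so T4 has no further overlaps.
T5 starts before T3 ends → T3 and T5 overlap.
T6 starts after T3 ends.
T6 starts after T5 ends.

T1 & T2, T3 & T5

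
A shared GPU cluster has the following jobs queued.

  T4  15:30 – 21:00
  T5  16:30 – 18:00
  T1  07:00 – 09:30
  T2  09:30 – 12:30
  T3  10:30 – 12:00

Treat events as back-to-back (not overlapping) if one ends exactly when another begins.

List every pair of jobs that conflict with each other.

Sorted by start: T1, T2, T3, T4, T5.
T2 starts exactly when T1 ends (back-to-back, no overlap); T1 is clear from here.
T3 starts before T2 ends → T2 and T3 overlap.
T4 starts after T2 ends; T2 is clear from here.
T4 starts after T3 ends; T3 is clear from here.
T5 starts before T4 ends → T4 and T5 overlap.

T2 & T3, T4 & T5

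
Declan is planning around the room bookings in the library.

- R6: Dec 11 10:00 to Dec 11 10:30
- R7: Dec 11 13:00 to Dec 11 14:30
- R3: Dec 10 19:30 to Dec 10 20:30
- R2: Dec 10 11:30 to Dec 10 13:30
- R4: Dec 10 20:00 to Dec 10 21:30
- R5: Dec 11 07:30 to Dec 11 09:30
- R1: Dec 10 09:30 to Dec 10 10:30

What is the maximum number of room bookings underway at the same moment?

2

Walk through starts and ends in time order (an end at T is processed before a start at T):
Dec 10 09:30 start R1 → 1
Dec 10 10:30 end R1 → 0
Dec 10 11:30 start R2 → 1
Dec 10 13:30 end R2 → 0
Dec 10 19:30 start R3 → 1
Dec 10 20:00 start R4 → 2
Dec 10 20:30 end R3 → 1
Dec 10 21:30 end R4 → 0
Dec 11 07:30 start R5 → 1
Dec 11 09:30 end R5 → 0
Dec 11 10:00 start R6 → 1
Dec 11 10:30 end R6 → 0
Dec 11 13:00 start R7 → 1
Dec 11 14:30 end R7 → 0
Peak is 2, at Dec 10 20:00 (R3, R4).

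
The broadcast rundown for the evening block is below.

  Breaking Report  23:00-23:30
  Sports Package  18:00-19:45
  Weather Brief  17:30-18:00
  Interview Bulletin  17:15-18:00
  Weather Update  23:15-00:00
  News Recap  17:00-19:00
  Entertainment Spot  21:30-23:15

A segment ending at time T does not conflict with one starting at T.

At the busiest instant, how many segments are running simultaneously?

Walk through starts and ends in time order (an end at T is processed before a start at T):
17:00 start News Recap → 1
17:15 start Interview Bulletin → 2
17:30 start Weather Brief → 3
18:00 end Interview Bulletin → 2
18:00 end Weather Brief → 1
18:00 start Sports Package → 2
19:00 end News Recap → 1
19:45 end Sports Package → 0
21:30 start Entertainment Spot → 1
23:00 start Breaking Report → 2
23:15 end Entertainment Spot → 1
23:15 start Weather Update → 2
23:30 end Breaking Report → 1
00:00 end Weather Update → 0
Peak is 3, at 17:30 (Interview Bulletin, News Recap, Weather Brief).

3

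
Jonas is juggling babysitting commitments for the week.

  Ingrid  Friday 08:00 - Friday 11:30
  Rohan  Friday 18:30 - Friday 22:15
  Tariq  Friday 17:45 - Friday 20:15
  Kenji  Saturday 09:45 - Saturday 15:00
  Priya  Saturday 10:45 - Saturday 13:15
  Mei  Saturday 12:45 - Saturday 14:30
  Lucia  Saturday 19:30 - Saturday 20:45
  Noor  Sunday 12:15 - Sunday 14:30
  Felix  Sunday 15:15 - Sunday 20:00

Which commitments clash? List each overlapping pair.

Kenji & Mei, Kenji & Priya, Mei & Priya, Rohan & Tariq

Sorted by start: Ingrid, Tariq, Rohan, Kenji, Priya, Mei, Lucia, Noor, Felix.
Tariq starts after Ingrid ends, so Ingrid has no further overlaps.
Rohan starts before Tariq ends → Tariq and Rohan overlap.
Kenji starts after Tariq ends, so Tariq has no further overlaps.
Kenji starts after Rohan ends, so Rohan has no further overlaps.
Priya starts before Kenji ends → Kenji and Priya overlap.
Mei starts before Kenji ends → Kenji and Mei overlap.
Lucia starts after Kenji ends, so Kenji has no further overlaps.
Mei starts before Priya ends → Priya and Mei overlap.
Lucia starts after Priya ends, so Priya has no further overlaps.
Lucia starts after Mei ends, so Mei has no further overlaps.
Noor starts after Lucia ends, so Lucia has no further overlaps.
Felix starts after Noor ends.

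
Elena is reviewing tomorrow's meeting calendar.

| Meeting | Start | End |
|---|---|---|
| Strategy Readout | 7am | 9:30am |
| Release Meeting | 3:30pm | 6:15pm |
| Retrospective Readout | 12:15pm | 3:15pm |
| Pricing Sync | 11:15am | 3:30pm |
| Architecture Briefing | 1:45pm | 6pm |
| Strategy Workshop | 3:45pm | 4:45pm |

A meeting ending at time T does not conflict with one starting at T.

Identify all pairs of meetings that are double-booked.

Sorted by start: Strategy Readout, Pricing Sync, Retrospective Readout, Architecture Briefing, Release Meeting, Strategy Workshop.
Pricing Sync starts after Strategy Readout ends — done with Strategy Readout.
Retrospective Readout starts before Pricing Sync ends → Pricing Sync and Retrospective Readout overlap.
Architecture Briefing starts before Pricing Sync ends → Pricing Sync and Architecture Briefing overlap.
Release Meeting starts exactly when Pricing Sync ends (back-to-back, no overlap) — done with Pricing Sync.
Architecture Briefing starts before Retrospective Readout ends → Retrospective Readout and Architecture Briefing overlap.
Release Meeting starts after Retrospective Readout ends — done with Retrospective Readout.
Release Meeting starts before Architecture Briefing ends → Architecture Briefing and Release Meeting overlap.
Strategy Workshop starts before Architecture Briefing ends → Architecture Briefing and Strategy Workshop overlap.
Strategy Workshop starts before Release Meeting ends → Release Meeting and Strategy Workshop overlap.

Architecture Briefing & Pricing Sync, Architecture Briefing & Release Meeting, Architecture Briefing & Retrospective Readout, Architecture Briefing & Strategy Workshop, Pricing Sync & Retrospective Readout, Release Meeting & Strategy Workshop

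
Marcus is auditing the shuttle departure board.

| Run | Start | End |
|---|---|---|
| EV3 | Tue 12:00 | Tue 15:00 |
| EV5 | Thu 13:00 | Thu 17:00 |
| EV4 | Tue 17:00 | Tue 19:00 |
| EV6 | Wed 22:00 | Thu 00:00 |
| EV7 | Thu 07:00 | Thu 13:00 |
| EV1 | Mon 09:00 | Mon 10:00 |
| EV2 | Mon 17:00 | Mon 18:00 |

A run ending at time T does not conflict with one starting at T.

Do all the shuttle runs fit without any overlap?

Sorted by start: EV1, EV2, EV3, EV4, EV6, EV7, EV5.
EV2 starts after EV1 ends — done with EV1.
EV3 starts after EV2 ends — done with EV2.
EV4 starts after EV3 ends — done with EV3.
EV6 starts after EV4 ends — done with EV4.
EV7 starts after EV6 ends — done with EV6.
EV5 starts exactly when EV7 ends (back-to-back, no overlap).
Every pair is clear; the schedule has no overlaps.

Yes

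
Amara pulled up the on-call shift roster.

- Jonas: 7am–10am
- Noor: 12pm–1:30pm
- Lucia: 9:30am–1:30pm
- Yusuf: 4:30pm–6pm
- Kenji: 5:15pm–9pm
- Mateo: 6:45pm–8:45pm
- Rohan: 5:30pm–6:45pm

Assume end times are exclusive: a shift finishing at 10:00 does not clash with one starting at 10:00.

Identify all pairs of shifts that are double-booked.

Two intervals overlap when each starts before the other ends.
Sorted by start: Jonas, Lucia, Noor, Yusuf, Kenji, Rohan, Mateo.
Lucia starts before Jonas ends → Jonas and Lucia overlap.
Noor starts after Jonas ends, so nothing later overlaps Jonas either.
Noor starts before Lucia ends → Lucia and Noor overlap.
Yusuf starts after Lucia ends, so nothing later overlaps Lucia either.
Yusuf starts after Noor ends, so nothing later overlaps Noor either.
Kenji starts before Yusuf ends → Yusuf and Kenji overlap.
Rohan starts before Yusuf ends → Yusuf and Rohan overlap.
Mateo starts after Yusuf ends.
Rohan starts before Kenji ends → Kenji and Rohan overlap.
Mateo starts before Kenji ends → Kenji and Mateo overlap.
Mateo starts exactly when Rohan ends (back-to-back, no overlap).

Jonas & Lucia, Kenji & Mateo, Kenji & Rohan, Kenji & Yusuf, Lucia & Noor, Rohan & Yusuf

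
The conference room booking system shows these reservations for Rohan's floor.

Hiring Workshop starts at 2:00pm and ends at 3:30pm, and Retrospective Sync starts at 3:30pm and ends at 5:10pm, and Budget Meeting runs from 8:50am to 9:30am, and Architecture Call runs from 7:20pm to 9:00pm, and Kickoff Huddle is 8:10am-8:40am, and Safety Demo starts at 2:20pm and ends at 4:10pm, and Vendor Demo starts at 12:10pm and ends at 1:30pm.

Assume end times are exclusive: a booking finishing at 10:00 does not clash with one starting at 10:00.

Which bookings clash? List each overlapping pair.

Hiring Workshop & Safety Demo, Retrospective Sync & Safety Demo

Sorted by start: Kickoff Huddle, Budget Meeting, Vendor Demo, Hiring Workshop, Safety Demo, Retrospective Sync, Architecture Call.
Budget Meeting starts after Kickoff Huddle ends — done with Kickoff Huddle.
Vendor Demo starts after Budget Meeting ends — done with Budget Meeting.
Hiring Workshop starts after Vendor Demo ends — done with Vendor Demo.
Safety Demo starts before Hiring Workshop ends → Hiring Workshop and Safety Demo overlap.
Retrospective Sync starts exactly when Hiring Workshop ends (back-to-back, no overlap) — done with Hiring Workshop.
Retrospective Sync starts before Safety Demo ends → Safety Demo and Retrospective Sync overlap.
Architecture Call starts after Safety Demo ends.
Architecture Call starts after Retrospective Sync ends.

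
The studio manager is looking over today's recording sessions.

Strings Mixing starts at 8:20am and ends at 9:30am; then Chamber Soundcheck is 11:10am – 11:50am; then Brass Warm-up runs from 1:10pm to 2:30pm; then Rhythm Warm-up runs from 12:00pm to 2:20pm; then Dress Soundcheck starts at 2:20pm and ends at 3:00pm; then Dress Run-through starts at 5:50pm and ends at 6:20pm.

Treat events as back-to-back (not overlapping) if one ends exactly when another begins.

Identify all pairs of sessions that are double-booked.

Two intervals overlap when each starts before the other ends.
Sorted by start: Strings Mixing, Chamber Soundcheck, Rhythm Warm-up, Brass Warm-up, Dress Soundcheck, Dress Run-through.
Chamber Soundcheck starts after Strings Mixing ends, so Strings Mixing has no further overlaps.
Rhythm Warm-up starts after Chamber Soundcheck ends, so Chamber Soundcheck has no further overlaps.
Brass Warm-up starts before Rhythm Warm-up ends → Rhythm Warm-up and Brass Warm-up overlap.
Dress Soundcheck starts exactly when Rhythm Warm-up ends (back-to-back, no overlap), so Rhythm Warm-up has no further overlaps.
Dress Soundcheck starts before Brass Warm-up ends → Brass Warm-up and Dress Soundcheck overlap.
Dress Run-through starts after Brass Warm-up ends.
Dress Run-through starts after Dress Soundcheck ends.

Brass Warm-up & Dress Soundcheck, Brass Warm-up & Rhythm Warm-up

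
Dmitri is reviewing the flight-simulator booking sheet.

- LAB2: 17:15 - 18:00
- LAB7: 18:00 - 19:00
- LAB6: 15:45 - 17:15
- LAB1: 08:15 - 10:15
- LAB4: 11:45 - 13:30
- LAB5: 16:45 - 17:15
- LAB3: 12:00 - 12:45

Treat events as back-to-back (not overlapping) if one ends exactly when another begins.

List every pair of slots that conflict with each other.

Sorted by start: LAB1, LAB4, LAB3, LAB6, LAB5, LAB2, LAB7.
LAB4 starts after LAB1 ends — done with LAB1.
LAB3 starts before LAB4 ends → LAB4 and LAB3 overlap.
LAB6 starts after LAB4 ends — done with LAB4.
LAB6 starts after LAB3 ends — done with LAB3.
LAB5 starts before LAB6 ends → LAB6 and LAB5 overlap.
LAB2 starts exactly when LAB6 ends (back-to-back, no overlap) — done with LAB6.
LAB2 starts exactly when LAB5 ends (back-to-back, no overlap) — done with LAB5.
LAB7 starts exactly when LAB2 ends (back-to-back, no overlap).

LAB3 & LAB4, LAB5 & LAB6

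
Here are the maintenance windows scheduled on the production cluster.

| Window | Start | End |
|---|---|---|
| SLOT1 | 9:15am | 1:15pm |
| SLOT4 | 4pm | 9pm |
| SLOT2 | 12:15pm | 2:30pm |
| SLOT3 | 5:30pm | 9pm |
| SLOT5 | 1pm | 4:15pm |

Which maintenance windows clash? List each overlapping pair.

Sorted by start: SLOT1, SLOT2, SLOT5, SLOT4, SLOT3.
SLOT2 starts before SLOT1 ends → SLOT1 and SLOT2 overlap.
SLOT5 starts before SLOT1 ends → SLOT1 and SLOT5 overlap.
SLOT4 starts after SLOT1 ends, so nothing later overlaps SLOT1 either.
SLOT5 starts before SLOT2 ends → SLOT2 and SLOT5 overlap.
SLOT4 starts after SLOT2 ends, so nothing later overlaps SLOT2 either.
SLOT4 starts before SLOT5 ends → SLOT5 and SLOT4 overlap.
SLOT3 starts after SLOT5 ends.
SLOT3 starts before SLOT4 ends → SLOT4 and SLOT3 overlap.

SLOT1 & SLOT2, SLOT1 & SLOT5, SLOT2 & SLOT5, SLOT3 & SLOT4, SLOT4 & SLOT5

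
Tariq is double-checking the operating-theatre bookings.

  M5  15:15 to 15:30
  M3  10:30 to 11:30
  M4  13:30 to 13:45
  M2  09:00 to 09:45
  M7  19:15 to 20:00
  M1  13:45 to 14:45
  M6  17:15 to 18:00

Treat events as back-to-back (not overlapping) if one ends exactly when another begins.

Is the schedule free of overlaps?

Yes

Sorted by start: M2, M3, M4, M1, M5, M6, M7.
M3 starts after M2 ends; M2 is clear from here.
M4 starts after M3 ends; M3 is clear from here.
M1 starts exactly when M4 ends (back-to-back, no overlap); M4 is clear from here.
M5 starts after M1 ends; M1 is clear from here.
M6 starts after M5 ends; M5 is clear from here.
M7 starts after M6 ends.
Every pair is clear; the schedule has no overlaps.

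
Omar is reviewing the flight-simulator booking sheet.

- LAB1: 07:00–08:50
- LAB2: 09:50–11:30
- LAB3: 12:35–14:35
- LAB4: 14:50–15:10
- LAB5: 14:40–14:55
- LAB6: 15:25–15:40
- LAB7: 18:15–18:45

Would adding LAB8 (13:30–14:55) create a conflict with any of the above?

Yes — it overlaps LAB3, LAB4, LAB5

LAB1: ends 08:50 at or before LAB8 starts 13:30 → clear.
LAB2: ends 11:30 at or before LAB8 starts 13:30 → clear.
LAB3: starts 12:35 before LAB8 ends 14:55, and ends 14:35 after LAB8 starts 13:30 → overlap.
LAB5: starts 14:40 before LAB8 ends 14:55, and ends 14:55 after LAB8 starts 13:30 → overlap.
LAB4: starts 14:50 before LAB8 ends 14:55, and ends 15:10 after LAB8 starts 13:30 → overlap.
LAB6: starts 15:25 at or after LAB8 ends 14:55 → clear.
LAB7: starts 18:15 at or after LAB8 ends 14:55 → clear.
LAB8 overlaps LAB3, LAB4, LAB5.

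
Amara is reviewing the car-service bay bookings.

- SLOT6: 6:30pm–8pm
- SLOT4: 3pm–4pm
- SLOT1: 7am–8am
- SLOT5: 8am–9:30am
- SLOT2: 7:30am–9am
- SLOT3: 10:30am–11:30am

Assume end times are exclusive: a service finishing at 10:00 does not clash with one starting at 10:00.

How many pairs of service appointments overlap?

Sorted by start: SLOT1, SLOT2, SLOT5, SLOT3, SLOT4, SLOT6.
SLOT2 starts before SLOT1 ends → SLOT1 and SLOT2 overlap.
SLOT5 starts exactly when SLOT1 ends (back-to-back, no overlap), so nothing later overlaps SLOT1 either.
SLOT5 starts before SLOT2 ends → SLOT2 and SLOT5 overlap.
SLOT3 starts after SLOT2 ends, so nothing later overlaps SLOT2 either.
SLOT3 starts after SLOT5 ends, so nothing later overlaps SLOT5 either.
SLOT4 starts after SLOT3 ends, so nothing later overlaps SLOT3 either.
SLOT6 starts after SLOT4 ends.
Overlapping pairs: SLOT1 & SLOT2, SLOT2 & SLOT5 — 2 in total.

2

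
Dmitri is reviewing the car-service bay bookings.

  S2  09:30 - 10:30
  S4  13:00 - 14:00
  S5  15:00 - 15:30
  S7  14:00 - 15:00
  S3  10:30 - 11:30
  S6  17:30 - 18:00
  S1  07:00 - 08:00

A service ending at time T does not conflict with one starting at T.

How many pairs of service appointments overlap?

Two intervals overlap when each starts before the other ends.
Sorted by start: S1, S2, S3, S4, S7, S5, S6.
S2 starts after S1 ends, so S1 has no further overlaps.
S3 starts exactly when S2 ends (back-to-back, no overlap), so S2 has no further overlaps.
S4 starts after S3 ends, so S3 has no further overlaps.
S7 starts exactly when S4 ends (back-to-back, no overlap), so S4 has no further overlaps.
S5 starts exactly when S7 ends (back-to-back, no overlap), so S7 has no further overlaps.
S6 starts after S5 ends.
No pair overlaps.

0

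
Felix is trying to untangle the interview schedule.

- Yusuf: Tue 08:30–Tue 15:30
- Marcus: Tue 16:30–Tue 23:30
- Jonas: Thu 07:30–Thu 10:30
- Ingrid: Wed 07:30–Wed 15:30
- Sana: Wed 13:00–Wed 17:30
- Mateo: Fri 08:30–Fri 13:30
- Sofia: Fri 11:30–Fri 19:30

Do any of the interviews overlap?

Yes

Check each pair: they overlap iff neither finishes before the other starts.
Sorted by start: Yusuf, Marcus, Ingrid, Sana, Jonas, Mateo, Sofia.
Marcus starts after Yusuf ends, so nothing later overlaps Yusuf either.
Ingrid starts after Marcus ends, so nothing later overlaps Marcus either.
Sana starts before Ingrid ends → Ingrid and Sana overlap.
That's a conflict, so the schedule is not conflict-free.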